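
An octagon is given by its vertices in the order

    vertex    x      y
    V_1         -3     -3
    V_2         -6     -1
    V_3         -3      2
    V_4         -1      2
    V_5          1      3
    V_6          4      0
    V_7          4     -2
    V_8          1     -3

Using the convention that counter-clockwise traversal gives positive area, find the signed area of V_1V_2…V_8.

-40.5

Apply the shoelace (surveyor's) formula: 2A = Σ (x_i·y_{i+1} − x_{i+1}·y_i), indices taken mod 8.
Cross-terms: -15, -15, -4, -5, -12, -8, -10, -12  ⇒  Σ = -81
Signed area = Σ/2 = -40.5 (negative ⇒ clockwise traversal).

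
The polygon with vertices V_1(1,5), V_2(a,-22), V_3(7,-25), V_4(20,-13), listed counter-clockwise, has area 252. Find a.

5

The doubled signed area Σ (x_i y_{i+1} − x_{i+1} y_i) is linear in a.
With a=0 it equals 654; the coefficient of a is -30 (from the two edges through V_2).
So -30·a + 654 = 2·252 = 504 ⇒ a = 5.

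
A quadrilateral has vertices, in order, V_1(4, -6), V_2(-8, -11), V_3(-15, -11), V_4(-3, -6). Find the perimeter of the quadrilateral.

40

|V_1V_2| = √((-12)² + (-5)²) = √169 = 13
|V_2V_3| = √((-7)² + (0)²) = √49 = 7
|V_3V_4| = √((12)² + (5)²) = √169 = 13
|V_4V_1| = √((7)² + (0)²) = √49 = 7
Perimeter = 13 + 7 + 13 + 7 = 40.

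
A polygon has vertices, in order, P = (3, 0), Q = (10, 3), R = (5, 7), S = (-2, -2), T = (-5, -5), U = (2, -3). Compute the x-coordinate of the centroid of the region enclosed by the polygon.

Apply Gauss's area formula. First the cross-terms c_i = x_i·y_{i+1} − x_{i+1}·y_i:
  9, 55, 4, 0, 25, 9  ⇒  2A = 102, A = 51.
Then Σ (x_i + x_{i+1})·c_i = 924, so x̄ = 924 / (6·51) = 154/51.

154/51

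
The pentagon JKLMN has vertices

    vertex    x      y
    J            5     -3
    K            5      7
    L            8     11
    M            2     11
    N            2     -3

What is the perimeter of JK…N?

|JK| = √((0)² + (10)²) = √100 = 10
|KL| = √((3)² + (4)²) = √25 = 5
|LM| = √((-6)² + (0)²) = √36 = 6
|MN| = √((0)² + (-14)²) = √196 = 14
|NJ| = √((3)² + (0)²) = √9 = 3
Perimeter = 10 + 5 + 6 + 14 + 3 = 38.

38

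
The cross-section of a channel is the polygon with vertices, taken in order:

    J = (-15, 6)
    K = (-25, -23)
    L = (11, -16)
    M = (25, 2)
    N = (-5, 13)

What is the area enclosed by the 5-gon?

1035

J→K: (-15)(-23) − (-25)(6) = 495
K→L: (-25)(-16) − (11)(-23) = 653
L→M: (11)(2) − (25)(-16) = 422
M→N: (25)(13) − (-5)(2) = 335
N→J: (-5)(6) − (-15)(13) = 165
Σ = 2070
Area = |Σ|/2 = 1035.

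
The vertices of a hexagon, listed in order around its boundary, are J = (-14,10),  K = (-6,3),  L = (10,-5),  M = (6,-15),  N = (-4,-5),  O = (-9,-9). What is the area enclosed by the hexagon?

208.5

Apply the surveyor's formula: 2A = Σ (x_i·y_{i+1} − x_{i+1}·y_i), indices taken mod 6.
Cross-terms: 18, 0, -120, -90, -9, -216  ⇒  Σ = -417
Area = |Σ|/2 = 208.5.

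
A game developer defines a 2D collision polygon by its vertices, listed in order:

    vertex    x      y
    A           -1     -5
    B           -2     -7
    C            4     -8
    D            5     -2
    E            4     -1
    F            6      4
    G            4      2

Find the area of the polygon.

38

Σ = (-3) + (44) + (32) + (3) + (22) + (-4) + (-18) = 76
Area = |Σ|/2 = 38.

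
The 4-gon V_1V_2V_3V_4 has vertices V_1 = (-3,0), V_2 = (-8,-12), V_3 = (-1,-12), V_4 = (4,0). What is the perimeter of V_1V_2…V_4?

40

|V_1V_2| = √((-5)² + (-12)²) = √169 = 13
|V_2V_3| = √((7)² + (0)²) = √49 = 7
|V_3V_4| = √((5)² + (12)²) = √169 = 13
|V_4V_1| = √((-7)² + (0)²) = √49 = 7
Perimeter = 13 + 7 + 13 + 7 = 40.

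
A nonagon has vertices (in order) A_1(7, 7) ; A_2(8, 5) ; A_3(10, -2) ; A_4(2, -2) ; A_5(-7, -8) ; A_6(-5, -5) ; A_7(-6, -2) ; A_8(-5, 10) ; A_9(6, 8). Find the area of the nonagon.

Cross-terms: -21, -66, -16, -30, -5, -20, -70, -100, -14  ⇒  Σ = -342
Area = |Σ|/2 = 171.

171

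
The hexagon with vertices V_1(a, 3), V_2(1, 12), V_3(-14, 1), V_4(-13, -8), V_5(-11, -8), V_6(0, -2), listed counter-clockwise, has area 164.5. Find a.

The doubled signed area Σ (x_i y_{i+1} − x_{i+1} y_i) is linear in a.
With a=0 it equals 329; the coefficient of a is 14 (from the two edges through V_1).
So 14·a + 329 = 2·164.5 = 329 ⇒ a = 0.

0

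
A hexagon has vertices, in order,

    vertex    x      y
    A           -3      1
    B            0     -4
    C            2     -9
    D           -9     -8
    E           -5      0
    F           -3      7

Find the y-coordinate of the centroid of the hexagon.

-288/67

Apply Gauss's area formula. First the cross-terms c_i = x_i·y_{i+1} − x_{i+1}·y_i:
  12, 8, -97, -40, -35, 18  ⇒  2A = -134, A = -67.
Then Σ (y_i + y_{i+1})·c_i = 1728, so ȳ = 1728 / (6·(-67)) = -288/67.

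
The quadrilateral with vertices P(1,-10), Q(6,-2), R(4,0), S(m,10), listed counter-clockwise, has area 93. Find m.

-9

The doubled signed area Σ (x_i y_{i+1} − x_{i+1} y_i) is linear in m.
With m=0 it equals 96; the coefficient of m is -10 (from the two edges through S).
So -10·m + 96 = 2·93 = 186 ⇒ m = -9.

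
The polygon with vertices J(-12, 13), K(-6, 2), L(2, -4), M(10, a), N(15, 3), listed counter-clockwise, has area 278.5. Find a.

-14

The doubled signed area Σ (x_i y_{i+1} − x_{i+1} y_i) is linear in a.
With a=0 it equals 375; the coefficient of a is -13 (from the two edges through M).
So -13·a + 375 = 2·278.5 = 557 ⇒ a = -14.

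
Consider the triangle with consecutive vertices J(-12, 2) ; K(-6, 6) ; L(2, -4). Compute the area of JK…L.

46

Apply Gauss's area formula: 2A = Σ (x_i·y_{i+1} − x_{i+1}·y_i), indices taken mod 3.
Σ = (-60) + (12) + (-44) = -92
Area = |Σ|/2 = 46.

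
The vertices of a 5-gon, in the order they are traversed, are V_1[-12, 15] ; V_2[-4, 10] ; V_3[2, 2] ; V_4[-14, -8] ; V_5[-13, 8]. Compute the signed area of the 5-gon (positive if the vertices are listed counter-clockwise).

Apply Gauss's area formula: 2A = Σ (x_i·y_{i+1} − x_{i+1}·y_i), indices taken mod 5.
Σ = (-60) + (-28) + (12) + (-216) + (-99) = -391
Signed area = Σ/2 = -195.5 (negative ⇒ clockwise traversal).

-195.5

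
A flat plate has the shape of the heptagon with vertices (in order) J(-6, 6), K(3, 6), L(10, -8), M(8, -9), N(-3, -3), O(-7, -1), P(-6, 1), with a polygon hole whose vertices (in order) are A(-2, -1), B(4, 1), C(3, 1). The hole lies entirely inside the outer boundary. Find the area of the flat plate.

Outer boundary:
Apply the shoelace (surveyor's) formula: 2A = Σ (x_i·y_{i+1} − x_{i+1}·y_i), indices taken mod 7.
Cross-terms: -54, -84, -26, -51, -18, -13, -30  ⇒  Σ = -276
Area = |Σ|/2 = 138.
Hole:
Apply the shoelace (surveyor's) formula: 2A = Σ (x_i·y_{i+1} − x_{i+1}·y_i), indices taken mod 3.
A→B: (-2)(1) − (4)(-1) = 2
B→C: (4)(1) − (3)(1) = 1
C→A: (3)(-1) − (-2)(1) = -1
Σ = 2
Area = |Σ|/2 = 1.
Net area = 138 − 1 = 137.

137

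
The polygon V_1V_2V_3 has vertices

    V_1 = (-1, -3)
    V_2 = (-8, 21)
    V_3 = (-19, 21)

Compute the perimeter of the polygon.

66

|V_1V_2| = √((-7)² + (24)²) = √625 = 25
|V_2V_3| = √((-11)² + (0)²) = √121 = 11
|V_3V_1| = √((18)² + (-24)²) = √900 = 30
Perimeter = 25 + 11 + 30 = 66.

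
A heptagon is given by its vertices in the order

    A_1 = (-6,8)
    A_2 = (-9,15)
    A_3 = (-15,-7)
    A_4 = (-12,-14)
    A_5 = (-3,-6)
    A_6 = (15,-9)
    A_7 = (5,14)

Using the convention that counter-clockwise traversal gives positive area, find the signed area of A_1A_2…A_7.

Apply the shoelace formula: 2A = Σ (x_i·y_{i+1} − x_{i+1}·y_i), indices taken mod 7.
Σ = (-18) + (288) + (126) + (30) + (117) + (255) + (124) = 922
Signed area = Σ/2 = 461 (positive ⇒ counter-clockwise traversal).

461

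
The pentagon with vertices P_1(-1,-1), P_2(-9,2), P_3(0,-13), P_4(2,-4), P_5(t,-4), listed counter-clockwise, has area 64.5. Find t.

Write out the shoelace sum; only the two edges meeting at P_5 involve t:
2·Area = [(2·(-4) − t·(-4)) + (t·(-1) − (-1)·(-4))] + 132
       = 3·t + 120 = 129
⇒ t = 3.

3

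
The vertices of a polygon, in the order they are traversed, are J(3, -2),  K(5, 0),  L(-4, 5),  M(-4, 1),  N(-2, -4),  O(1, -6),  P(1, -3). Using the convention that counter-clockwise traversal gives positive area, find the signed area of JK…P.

Apply Gauss's area formula: 2A = Σ (x_i·y_{i+1} − x_{i+1}·y_i), indices taken mod 7.
Σ = (10) + (25) + (16) + (18) + (16) + (3) + (7) = 95
Signed area = Σ/2 = 47.5 (positive ⇒ counter-clockwise traversal).

47.5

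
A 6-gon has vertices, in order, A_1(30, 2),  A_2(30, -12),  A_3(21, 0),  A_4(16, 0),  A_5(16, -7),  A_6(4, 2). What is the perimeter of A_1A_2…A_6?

|A_1A_2| = √((0)² + (-14)²) = √196 = 14
|A_2A_3| = √((-9)² + (12)²) = √225 = 15
|A_3A_4| = √((-5)² + (0)²) = √25 = 5
|A_4A_5| = √((0)² + (-7)²) = √49 = 7
|A_5A_6| = √((-12)² + (9)²) = √225 = 15
|A_6A_1| = √((26)² + (0)²) = √676 = 26
Perimeter = 14 + 15 + 5 + 7 + 15 + 26 = 82.

82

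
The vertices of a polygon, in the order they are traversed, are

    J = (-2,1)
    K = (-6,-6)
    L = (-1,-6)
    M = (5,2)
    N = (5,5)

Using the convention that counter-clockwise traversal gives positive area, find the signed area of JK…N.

Apply Gauss's area formula: 2A = Σ (x_i·y_{i+1} − x_{i+1}·y_i), indices taken mod 5.
J→K: (-2)(-6) − (-6)(1) = 18
K→L: (-6)(-6) − (-1)(-6) = 30
L→M: (-1)(2) − (5)(-6) = 28
M→N: (5)(5) − (5)(2) = 15
N→J: (5)(1) − (-2)(5) = 15
Σ = 106
Signed area = Σ/2 = 53 (positive ⇒ counter-clockwise traversal).

53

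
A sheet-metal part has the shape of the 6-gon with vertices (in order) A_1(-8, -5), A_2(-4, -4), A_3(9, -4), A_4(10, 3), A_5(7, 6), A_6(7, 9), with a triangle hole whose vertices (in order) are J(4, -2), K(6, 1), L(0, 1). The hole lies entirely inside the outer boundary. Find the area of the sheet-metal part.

Outer boundary:
Apply the shoelace (surveyor's) formula: 2A = Σ (x_i·y_{i+1} − x_{i+1}·y_i), indices taken mod 6.
A_1→A_2: (-8)(-4) − (-4)(-5) = 12
A_2→A_3: (-4)(-4) − (9)(-4) = 52
A_3→A_4: (9)(3) − (10)(-4) = 67
A_4→A_5: (10)(6) − (7)(3) = 39
A_5→A_6: (7)(9) − (7)(6) = 21
A_6→A_1: (7)(-5) − (-8)(9) = 37
Σ = 228
Area = |Σ|/2 = 114.
Hole:
Apply the surveyor's formula: 2A = Σ (x_i·y_{i+1} − x_{i+1}·y_i), indices taken mod 3.
Σ = (16) + (6) + (-4) = 18
Area = |Σ|/2 = 9.
Net area = 114 − 9 = 105.

105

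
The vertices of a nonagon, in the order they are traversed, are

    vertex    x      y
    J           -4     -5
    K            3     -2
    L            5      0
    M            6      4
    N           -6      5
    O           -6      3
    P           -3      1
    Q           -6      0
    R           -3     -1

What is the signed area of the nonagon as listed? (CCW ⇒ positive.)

72.5

Apply the shoelace formula: 2A = Σ (x_i·y_{i+1} − x_{i+1}·y_i), indices taken mod 9.
Σ = (23) + (10) + (20) + (54) + (12) + (3) + (6) + (6) + (11) = 145
Signed area = Σ/2 = 72.5 (positive ⇒ counter-clockwise traversal).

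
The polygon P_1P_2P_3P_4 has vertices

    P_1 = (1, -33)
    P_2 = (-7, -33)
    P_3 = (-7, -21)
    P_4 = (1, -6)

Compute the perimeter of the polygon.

|P_1P_2| = √((-8)² + (0)²) = √64 = 8
|P_2P_3| = √((0)² + (12)²) = √144 = 12
|P_3P_4| = √((8)² + (15)²) = √289 = 17
|P_4P_1| = √((0)² + (-27)²) = √729 = 27
Perimeter = 8 + 12 + 17 + 27 = 64.

64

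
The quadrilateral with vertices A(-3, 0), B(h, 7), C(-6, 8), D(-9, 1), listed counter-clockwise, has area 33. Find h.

The doubled signed area Σ (x_i y_{i+1} − x_{i+1} y_i) is linear in h.
With h=0 it equals 90; the coefficient of h is 8 (from the two edges through B).
So 8·h + 90 = 2·33 = 66 ⇒ h = -3.

-3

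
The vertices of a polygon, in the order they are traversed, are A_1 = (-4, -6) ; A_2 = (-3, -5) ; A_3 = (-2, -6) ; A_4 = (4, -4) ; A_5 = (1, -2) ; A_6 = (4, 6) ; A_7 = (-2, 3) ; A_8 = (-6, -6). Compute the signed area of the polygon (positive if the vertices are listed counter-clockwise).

Σ = (2) + (8) + (32) + (-4) + (14) + (24) + (30) + (12) = 118
Signed area = Σ/2 = 59 (positive ⇒ counter-clockwise traversal).

59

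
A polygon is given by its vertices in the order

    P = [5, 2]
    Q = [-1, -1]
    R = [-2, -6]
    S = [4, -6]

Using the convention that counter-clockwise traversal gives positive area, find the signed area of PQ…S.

37.5

Apply the shoelace formula: 2A = Σ (x_i·y_{i+1} − x_{i+1}·y_i), indices taken mod 4.
Σ = (-3) + (4) + (36) + (38) = 75
Signed area = Σ/2 = 37.5 (positive ⇒ counter-clockwise traversal).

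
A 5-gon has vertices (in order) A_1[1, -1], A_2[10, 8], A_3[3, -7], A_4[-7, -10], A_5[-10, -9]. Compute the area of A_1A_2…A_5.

Σ = (18) + (-94) + (-79) + (-37) + (19) = -173
Area = |Σ|/2 = 86.5.

86.5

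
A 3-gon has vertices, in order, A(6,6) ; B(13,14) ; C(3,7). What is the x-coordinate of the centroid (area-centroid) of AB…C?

Apply Gauss's area formula. First the cross-terms c_i = x_i·y_{i+1} − x_{i+1}·y_i:
  6, 49, -24  ⇒  2A = 31, A = 15.5.
Then Σ (x_i + x_{i+1})·c_i = 682, so x̄ = 682 / (6·15.5) = 22/3.

22/3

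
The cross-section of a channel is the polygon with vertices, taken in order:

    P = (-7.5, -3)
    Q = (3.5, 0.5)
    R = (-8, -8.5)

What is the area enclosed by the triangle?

29.375

Σ = (6.75) + (-25.75) + (-39.75) = -58.75
Area = |Σ|/2 = 29.375.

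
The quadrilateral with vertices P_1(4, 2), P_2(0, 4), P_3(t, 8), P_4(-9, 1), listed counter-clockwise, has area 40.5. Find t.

The doubled signed area Σ (x_i y_{i+1} − x_{i+1} y_i) is linear in t.
With t=0 it equals 66; the coefficient of t is -3 (from the two edges through P_3).
So -3·t + 66 = 2·40.5 = 81 ⇒ t = -5.

-5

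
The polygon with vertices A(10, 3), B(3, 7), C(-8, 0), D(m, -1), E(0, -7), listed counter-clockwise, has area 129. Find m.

-9

The doubled signed area Σ (x_i y_{i+1} − x_{i+1} y_i) is linear in m.
With m=0 it equals 195; the coefficient of m is -7 (from the two edges through D).
So -7·m + 195 = 2·129 = 258 ⇒ m = -9.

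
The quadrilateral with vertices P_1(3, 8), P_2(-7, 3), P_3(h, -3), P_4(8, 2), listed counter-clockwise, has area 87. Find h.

Write out the shoelace sum; only the two edges meeting at P_3 involve h:
2·Area = [((-7)·(-3) − h·3) + (h·2 − 8·(-3))] + 123
       = -1·h + 168 = 174
⇒ h = -6.

-6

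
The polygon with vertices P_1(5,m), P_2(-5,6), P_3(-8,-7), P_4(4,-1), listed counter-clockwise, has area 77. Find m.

Write out the shoelace sum; only the two edges meeting at P_1 involve m:
2·Area = [(4·m − 5·(-1)) + (5·6 − (-5)·m)] + 119
       = 9·m + 154 = 154
⇒ m = 0.

0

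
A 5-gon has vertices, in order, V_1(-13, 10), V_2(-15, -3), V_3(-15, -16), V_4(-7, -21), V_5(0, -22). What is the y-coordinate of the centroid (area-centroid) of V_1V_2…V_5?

-623/65

Apply the shoelace (surveyor's) formula. First the cross-terms c_i = x_i·y_{i+1} − x_{i+1}·y_i:
  189, 195, 203, 154, -286  ⇒  2A = 455, A = 227.5.
Then Σ (y_i + y_{i+1})·c_i = -13083, so ȳ = -13083 / (6·227.5) = -623/65.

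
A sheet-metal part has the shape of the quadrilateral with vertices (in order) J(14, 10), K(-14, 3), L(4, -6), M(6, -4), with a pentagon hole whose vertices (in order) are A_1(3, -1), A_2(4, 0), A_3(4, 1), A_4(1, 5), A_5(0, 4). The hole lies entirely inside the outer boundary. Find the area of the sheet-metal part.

Outer boundary:
Σ = (182) + (72) + (20) + (116) = 390
Area = |Σ|/2 = 195.
Hole:
Cross-terms: 4, 4, 19, 4, -12  ⇒  Σ = 19
Area = |Σ|/2 = 9.5.
Net area = 195 − 9.5 = 185.5.

185.5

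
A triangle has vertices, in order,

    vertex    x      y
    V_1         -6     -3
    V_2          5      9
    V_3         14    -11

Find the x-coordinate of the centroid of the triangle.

13/3

Apply the shoelace (surveyor's) formula. First the cross-terms c_i = x_i·y_{i+1} − x_{i+1}·y_i:
  -39, -181, -108  ⇒  2A = -328, A = -164.
Then Σ (x_i + x_{i+1})·c_i = -4264, so x̄ = -4264 / (6·(-164)) = 13/3.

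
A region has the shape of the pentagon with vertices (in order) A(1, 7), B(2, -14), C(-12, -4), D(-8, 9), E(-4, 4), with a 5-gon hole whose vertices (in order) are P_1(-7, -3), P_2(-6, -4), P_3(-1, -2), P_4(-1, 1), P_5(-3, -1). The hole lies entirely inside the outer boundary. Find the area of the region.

Outer boundary:
A→B: (1)(-14) − (2)(7) = -28
B→C: (2)(-4) − (-12)(-14) = -176
C→D: (-12)(9) − (-8)(-4) = -140
D→E: (-8)(4) − (-4)(9) = 4
E→A: (-4)(7) − (1)(4) = -32
Σ = -372
Area = |Σ|/2 = 186.
Hole:
Apply the shoelace (surveyor's) formula: 2A = Σ (x_i·y_{i+1} − x_{i+1}·y_i), indices taken mod 5.
Cross-terms: 10, 8, -3, 4, 2  ⇒  Σ = 21
Area = |Σ|/2 = 10.5.
Net area = 186 − 10.5 = 175.5.

175.5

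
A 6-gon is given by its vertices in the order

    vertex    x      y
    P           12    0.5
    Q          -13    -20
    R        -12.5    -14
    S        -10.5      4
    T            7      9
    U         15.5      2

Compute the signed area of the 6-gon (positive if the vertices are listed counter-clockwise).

Apply the shoelace formula: 2A = Σ (x_i·y_{i+1} − x_{i+1}·y_i), indices taken mod 6.
P→Q: (12)(-20) − (-13)(0.5) = -233.5
Q→R: (-13)(-14) − (-12.5)(-20) = -68
R→S: (-12.5)(4) − (-10.5)(-14) = -197
S→T: (-10.5)(9) − (7)(4) = -122.5
T→U: (7)(2) − (15.5)(9) = -125.5
U→P: (15.5)(0.5) − (12)(2) = -16.25
Σ = -762.75
Signed area = Σ/2 = -381.375 (negative ⇒ clockwise traversal).

-381.375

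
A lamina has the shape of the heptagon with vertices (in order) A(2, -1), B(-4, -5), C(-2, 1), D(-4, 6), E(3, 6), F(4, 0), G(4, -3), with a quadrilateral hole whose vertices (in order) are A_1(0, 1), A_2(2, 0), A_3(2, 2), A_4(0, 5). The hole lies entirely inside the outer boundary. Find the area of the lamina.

Outer boundary:
Apply Gauss's area formula: 2A = Σ (x_i·y_{i+1} − x_{i+1}·y_i), indices taken mod 7.
A→B: (2)(-5) − (-4)(-1) = -14
B→C: (-4)(1) − (-2)(-5) = -14
C→D: (-2)(6) − (-4)(1) = -8
D→E: (-4)(6) − (3)(6) = -42
E→F: (3)(0) − (4)(6) = -24
F→G: (4)(-3) − (4)(0) = -12
G→A: (4)(-1) − (2)(-3) = 2
Σ = -112
Area = |Σ|/2 = 56.
Hole:
Σ = (-2) + (4) + (10) + (0) = 12
Area = |Σ|/2 = 6.
Net area = 56 − 6 = 50.

50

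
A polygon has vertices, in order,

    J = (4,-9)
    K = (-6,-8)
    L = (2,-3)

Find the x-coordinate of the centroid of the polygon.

0

Apply Gauss's area formula. First the cross-terms c_i = x_i·y_{i+1} − x_{i+1}·y_i:
  -86, 34, -6  ⇒  2A = -58, A = -29.
Then Σ (x_i + x_{i+1})·c_i = 0, so x̄ = 0 / (6·(-29)) = 0.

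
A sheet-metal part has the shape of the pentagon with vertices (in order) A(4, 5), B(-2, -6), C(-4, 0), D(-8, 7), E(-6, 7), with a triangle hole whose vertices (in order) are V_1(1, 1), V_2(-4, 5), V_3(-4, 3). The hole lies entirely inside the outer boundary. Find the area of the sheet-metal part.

64

Outer boundary:
Apply the shoelace formula: 2A = Σ (x_i·y_{i+1} − x_{i+1}·y_i), indices taken mod 5.
Σ = (-14) + (-24) + (-28) + (-14) + (-58) = -138
Area = |Σ|/2 = 69.
Hole:
Σ = (9) + (8) + (-7) = 10
Area = |Σ|/2 = 5.
Net area = 69 − 5 = 64.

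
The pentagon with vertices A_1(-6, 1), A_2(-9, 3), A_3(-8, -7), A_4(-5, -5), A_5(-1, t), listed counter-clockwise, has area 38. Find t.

-1

Write out the shoelace sum; only the two edges meeting at A_5 involve t:
2·Area = [((-5)·t − (-1)·(-5)) + ((-1)·1 − (-6)·t)] + 83
       = 1·t + 77 = 76
⇒ t = -1.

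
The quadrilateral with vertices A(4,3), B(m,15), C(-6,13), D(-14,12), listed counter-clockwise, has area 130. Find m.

9

Write out the shoelace sum; only the two edges meeting at B involve m:
2·Area = [(4·15 − m·3) + (m·13 − (-6)·15)] + 20
       = 10·m + 170 = 260
⇒ m = 9.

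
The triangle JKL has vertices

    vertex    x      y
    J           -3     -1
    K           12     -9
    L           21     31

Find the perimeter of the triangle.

98

|JK| = √((15)² + (-8)²) = √289 = 17
|KL| = √((9)² + (40)²) = √1681 = 41
|LJ| = √((-24)² + (-32)²) = √1600 = 40
Perimeter = 17 + 41 + 40 = 98.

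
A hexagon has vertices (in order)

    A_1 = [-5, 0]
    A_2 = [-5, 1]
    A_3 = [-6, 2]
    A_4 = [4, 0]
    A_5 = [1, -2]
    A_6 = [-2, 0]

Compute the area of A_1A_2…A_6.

Apply the shoelace formula: 2A = Σ (x_i·y_{i+1} − x_{i+1}·y_i), indices taken mod 6.
Σ = (-5) + (-4) + (-8) + (-8) + (-4) + (0) = -29
Area = |Σ|/2 = 14.5.

14.5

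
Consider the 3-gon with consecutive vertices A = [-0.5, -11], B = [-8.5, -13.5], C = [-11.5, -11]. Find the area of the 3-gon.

Apply the surveyor's formula: 2A = Σ (x_i·y_{i+1} − x_{i+1}·y_i), indices taken mod 3.
Σ = (-86.75) + (-61.75) + (121) = -27.5
Area = |Σ|/2 = 13.75.

13.75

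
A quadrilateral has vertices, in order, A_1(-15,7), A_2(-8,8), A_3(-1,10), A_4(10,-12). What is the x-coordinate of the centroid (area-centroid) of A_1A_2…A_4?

Apply the shoelace (surveyor's) formula. First the cross-terms c_i = x_i·y_{i+1} − x_{i+1}·y_i:
  -64, -72, -88, -110  ⇒  2A = -334, A = -167.
Then Σ (x_i + x_{i+1})·c_i = 1878, so x̄ = 1878 / (6·(-167)) = -313/167.

-313/167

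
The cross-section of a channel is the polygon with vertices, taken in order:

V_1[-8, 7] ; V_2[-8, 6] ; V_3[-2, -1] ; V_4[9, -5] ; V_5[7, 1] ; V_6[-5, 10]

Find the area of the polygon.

Σ = (8) + (20) + (19) + (44) + (75) + (45) = 211
Area = |Σ|/2 = 105.5.

105.5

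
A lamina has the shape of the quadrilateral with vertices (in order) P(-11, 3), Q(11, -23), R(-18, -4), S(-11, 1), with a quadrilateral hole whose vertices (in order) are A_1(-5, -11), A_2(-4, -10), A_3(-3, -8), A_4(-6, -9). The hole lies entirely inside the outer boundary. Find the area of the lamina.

Outer boundary:
Apply the surveyor's formula: 2A = Σ (x_i·y_{i+1} − x_{i+1}·y_i), indices taken mod 4.
Cross-terms: 220, -458, -62, -22  ⇒  Σ = -322
Area = |Σ|/2 = 161.
Hole:
Apply the shoelace formula: 2A = Σ (x_i·y_{i+1} − x_{i+1}·y_i), indices taken mod 4.
Σ = (6) + (2) + (-21) + (21) = 8
Area = |Σ|/2 = 4.
Net area = 161 − 4 = 157.

157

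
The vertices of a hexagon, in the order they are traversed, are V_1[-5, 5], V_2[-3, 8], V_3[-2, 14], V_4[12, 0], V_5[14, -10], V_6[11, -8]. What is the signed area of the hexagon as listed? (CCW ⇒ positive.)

-163

Apply Gauss's area formula: 2A = Σ (x_i·y_{i+1} − x_{i+1}·y_i), indices taken mod 6.
V_1→V_2: (-5)(8) − (-3)(5) = -25
V_2→V_3: (-3)(14) − (-2)(8) = -26
V_3→V_4: (-2)(0) − (12)(14) = -168
V_4→V_5: (12)(-10) − (14)(0) = -120
V_5→V_6: (14)(-8) − (11)(-10) = -2
V_6→V_1: (11)(5) − (-5)(-8) = 15
Σ = -326
Signed area = Σ/2 = -163 (negative ⇒ clockwise traversal).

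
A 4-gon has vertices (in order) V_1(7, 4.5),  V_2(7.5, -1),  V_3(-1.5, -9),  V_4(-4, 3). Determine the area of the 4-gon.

94.625

V_1→V_2: (7)(-1) − (7.5)(4.5) = -40.75
V_2→V_3: (7.5)(-9) − (-1.5)(-1) = -69
V_3→V_4: (-1.5)(3) − (-4)(-9) = -40.5
V_4→V_1: (-4)(4.5) − (7)(3) = -39
Σ = -189.25
Area = |Σ|/2 = 94.625.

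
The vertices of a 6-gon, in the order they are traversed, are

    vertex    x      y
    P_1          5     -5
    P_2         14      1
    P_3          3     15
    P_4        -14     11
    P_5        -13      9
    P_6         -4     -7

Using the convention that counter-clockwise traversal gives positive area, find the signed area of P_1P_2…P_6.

362

Cross-terms: 75, 207, 243, 17, 127, 55  ⇒  Σ = 724
Signed area = Σ/2 = 362 (positive ⇒ counter-clockwise traversal).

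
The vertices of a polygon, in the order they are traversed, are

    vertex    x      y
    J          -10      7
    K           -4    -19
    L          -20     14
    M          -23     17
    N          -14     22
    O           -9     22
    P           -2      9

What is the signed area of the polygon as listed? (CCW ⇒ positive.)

-287.5

Apply the surveyor's formula: 2A = Σ (x_i·y_{i+1} − x_{i+1}·y_i), indices taken mod 7.
Σ = (218) + (-436) + (-18) + (-268) + (-110) + (-37) + (76) = -575
Signed area = Σ/2 = -287.5 (negative ⇒ clockwise traversal).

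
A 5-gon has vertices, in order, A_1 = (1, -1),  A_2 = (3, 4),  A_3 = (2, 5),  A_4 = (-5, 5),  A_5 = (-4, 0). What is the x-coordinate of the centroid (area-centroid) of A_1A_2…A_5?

Apply the shoelace (surveyor's) formula. First the cross-terms c_i = x_i·y_{i+1} − x_{i+1}·y_i:
  7, 7, 35, 20, 4  ⇒  2A = 73, A = 36.5.
Then Σ (x_i + x_{i+1})·c_i = -234, so x̄ = -234 / (6·36.5) = -78/73.

-78/73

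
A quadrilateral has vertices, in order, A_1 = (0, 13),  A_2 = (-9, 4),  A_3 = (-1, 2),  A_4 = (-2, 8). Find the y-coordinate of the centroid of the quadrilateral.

1319/219

Apply Gauss's area formula. First the cross-terms c_i = x_i·y_{i+1} − x_{i+1}·y_i:
  117, -14, -4, -26  ⇒  2A = 73, A = 36.5.
Then Σ (y_i + y_{i+1})·c_i = 1319, so ȳ = 1319 / (6·36.5) = 1319/219.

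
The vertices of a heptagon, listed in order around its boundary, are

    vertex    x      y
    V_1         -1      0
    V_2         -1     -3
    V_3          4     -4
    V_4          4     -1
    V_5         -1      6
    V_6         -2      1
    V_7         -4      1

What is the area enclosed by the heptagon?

V_1→V_2: (-1)(-3) − (-1)(0) = 3
V_2→V_3: (-1)(-4) − (4)(-3) = 16
V_3→V_4: (4)(-1) − (4)(-4) = 12
V_4→V_5: (4)(6) − (-1)(-1) = 23
V_5→V_6: (-1)(1) − (-2)(6) = 11
V_6→V_7: (-2)(1) − (-4)(1) = 2
V_7→V_1: (-4)(0) − (-1)(1) = 1
Σ = 68
Area = |Σ|/2 = 34.

34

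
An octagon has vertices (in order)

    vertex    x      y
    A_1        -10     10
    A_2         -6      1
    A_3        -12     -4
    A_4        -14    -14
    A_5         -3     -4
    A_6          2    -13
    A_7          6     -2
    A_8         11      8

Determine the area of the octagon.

296.5

Apply the shoelace (surveyor's) formula: 2A = Σ (x_i·y_{i+1} − x_{i+1}·y_i), indices taken mod 8.
Σ = (50) + (36) + (112) + (14) + (47) + (74) + (70) + (190) = 593
Area = |Σ|/2 = 296.5.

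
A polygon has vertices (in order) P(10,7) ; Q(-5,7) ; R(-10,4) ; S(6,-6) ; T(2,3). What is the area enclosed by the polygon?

Apply the surveyor's formula: 2A = Σ (x_i·y_{i+1} − x_{i+1}·y_i), indices taken mod 5.
Cross-terms: 105, 50, 36, 30, -16  ⇒  Σ = 205
Area = |Σ|/2 = 102.5.

102.5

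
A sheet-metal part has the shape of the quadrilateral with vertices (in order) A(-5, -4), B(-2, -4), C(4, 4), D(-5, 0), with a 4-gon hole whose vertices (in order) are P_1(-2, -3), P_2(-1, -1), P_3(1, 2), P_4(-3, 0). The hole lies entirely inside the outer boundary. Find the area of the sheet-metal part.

23.5

Outer boundary:
Apply the surveyor's formula: 2A = Σ (x_i·y_{i+1} − x_{i+1}·y_i), indices taken mod 4.
A→B: (-5)(-4) − (-2)(-4) = 12
B→C: (-2)(4) − (4)(-4) = 8
C→D: (4)(0) − (-5)(4) = 20
D→A: (-5)(-4) − (-5)(0) = 20
Σ = 60
Area = |Σ|/2 = 30.
Hole:
Apply the shoelace (surveyor's) formula: 2A = Σ (x_i·y_{i+1} − x_{i+1}·y_i), indices taken mod 4.
Σ = (-1) + (-1) + (6) + (9) = 13
Area = |Σ|/2 = 6.5.
Net area = 30 − 6.5 = 23.5.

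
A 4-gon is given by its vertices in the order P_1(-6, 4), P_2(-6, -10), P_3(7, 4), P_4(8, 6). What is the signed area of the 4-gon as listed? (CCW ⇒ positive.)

Apply Gauss's area formula: 2A = Σ (x_i·y_{i+1} − x_{i+1}·y_i), indices taken mod 4.
Σ = (84) + (46) + (10) + (68) = 208
Signed area = Σ/2 = 104 (positive ⇒ counter-clockwise traversal).

104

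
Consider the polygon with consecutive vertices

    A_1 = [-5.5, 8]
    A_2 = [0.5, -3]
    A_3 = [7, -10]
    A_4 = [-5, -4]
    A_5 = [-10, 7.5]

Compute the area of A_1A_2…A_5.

82.875

Apply the shoelace (surveyor's) formula: 2A = Σ (x_i·y_{i+1} − x_{i+1}·y_i), indices taken mod 5.
Σ = (12.5) + (16) + (-78) + (-77.5) + (-38.75) = -165.75
Area = |Σ|/2 = 82.875.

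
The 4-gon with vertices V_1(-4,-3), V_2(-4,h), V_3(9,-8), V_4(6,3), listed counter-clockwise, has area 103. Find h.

-9

The doubled signed area Σ (x_i y_{i+1} − x_{i+1} y_i) is linear in h.
With h=0 it equals 89; the coefficient of h is -13 (from the two edges through V_2).
So -13·h + 89 = 2·103 = 206 ⇒ h = -9.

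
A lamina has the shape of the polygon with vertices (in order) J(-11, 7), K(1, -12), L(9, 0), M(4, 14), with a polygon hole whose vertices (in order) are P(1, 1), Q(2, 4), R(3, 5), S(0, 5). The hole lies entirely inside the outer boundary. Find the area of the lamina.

Outer boundary:
Apply the surveyor's formula: 2A = Σ (x_i·y_{i+1} − x_{i+1}·y_i), indices taken mod 4.
Cross-terms: 125, 108, 126, 182  ⇒  Σ = 541
Area = |Σ|/2 = 270.5.
Hole:
Apply the surveyor's formula: 2A = Σ (x_i·y_{i+1} − x_{i+1}·y_i), indices taken mod 4.
P→Q: (1)(4) − (2)(1) = 2
Q→R: (2)(5) − (3)(4) = -2
R→S: (3)(5) − (0)(5) = 15
S→P: (0)(1) − (1)(5) = -5
Σ = 10
Area = |Σ|/2 = 5.
Net area = 270.5 − 5 = 265.5.

265.5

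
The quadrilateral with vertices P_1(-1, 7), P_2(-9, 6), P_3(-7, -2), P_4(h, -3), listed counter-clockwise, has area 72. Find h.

1

Write out the shoelace sum; only the two edges meeting at P_4 involve h:
2·Area = [((-7)·(-3) − h·(-2)) + (h·7 − (-1)·(-3))] + 117
       = 9·h + 135 = 144
⇒ h = 1.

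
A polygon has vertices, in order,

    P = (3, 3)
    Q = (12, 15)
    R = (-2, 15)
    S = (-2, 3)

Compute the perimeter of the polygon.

46

|PQ| = √((9)² + (12)²) = √225 = 15
|QR| = √((-14)² + (0)²) = √196 = 14
|RS| = √((0)² + (-12)²) = √144 = 12
|SP| = √((5)² + (0)²) = √25 = 5
Perimeter = 15 + 14 + 12 + 5 = 46.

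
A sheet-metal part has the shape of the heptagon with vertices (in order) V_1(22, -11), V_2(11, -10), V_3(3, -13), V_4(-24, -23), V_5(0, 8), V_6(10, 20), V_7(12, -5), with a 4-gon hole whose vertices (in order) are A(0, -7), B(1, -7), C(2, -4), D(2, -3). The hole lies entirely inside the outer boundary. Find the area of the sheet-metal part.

586

Outer boundary:
Apply the shoelace (surveyor's) formula: 2A = Σ (x_i·y_{i+1} − x_{i+1}·y_i), indices taken mod 7.
Cross-terms: -99, -113, -381, -192, -80, -290, -22  ⇒  Σ = -1177
Area = |Σ|/2 = 588.5.
Hole:
Apply the shoelace formula: 2A = Σ (x_i·y_{i+1} − x_{i+1}·y_i), indices taken mod 4.
A→B: (0)(-7) − (1)(-7) = 7
B→C: (1)(-4) − (2)(-7) = 10
C→D: (2)(-3) − (2)(-4) = 2
D→A: (2)(-7) − (0)(-3) = -14
Σ = 5
Area = |Σ|/2 = 2.5.
Net area = 588.5 − 2.5 = 586.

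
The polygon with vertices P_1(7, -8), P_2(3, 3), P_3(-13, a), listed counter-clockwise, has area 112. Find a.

-9

The doubled signed area Σ (x_i y_{i+1} − x_{i+1} y_i) is linear in a.
With a=0 it equals 188; the coefficient of a is -4 (from the two edges through P_3).
So -4·a + 188 = 2·112 = 224 ⇒ a = -9.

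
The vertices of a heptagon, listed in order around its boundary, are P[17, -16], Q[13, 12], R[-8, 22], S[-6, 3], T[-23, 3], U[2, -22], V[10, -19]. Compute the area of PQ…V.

899

Apply the surveyor's formula: 2A = Σ (x_i·y_{i+1} − x_{i+1}·y_i), indices taken mod 7.
Cross-terms: 412, 382, 108, 51, 500, 182, 163  ⇒  Σ = 1798
Area = |Σ|/2 = 899.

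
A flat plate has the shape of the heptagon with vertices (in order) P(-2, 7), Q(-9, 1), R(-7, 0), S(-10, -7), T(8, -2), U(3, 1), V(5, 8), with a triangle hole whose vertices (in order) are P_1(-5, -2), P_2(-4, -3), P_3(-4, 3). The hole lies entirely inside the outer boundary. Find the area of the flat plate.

Outer boundary:
Apply Gauss's area formula: 2A = Σ (x_i·y_{i+1} − x_{i+1}·y_i), indices taken mod 7.
Σ = (61) + (7) + (49) + (76) + (14) + (19) + (51) = 277
Area = |Σ|/2 = 138.5.
Hole:
Apply the shoelace (surveyor's) formula: 2A = Σ (x_i·y_{i+1} − x_{i+1}·y_i), indices taken mod 3.
Cross-terms: 7, -24, 23  ⇒  Σ = 6
Area = |Σ|/2 = 3.
Net area = 138.5 − 3 = 135.5.

135.5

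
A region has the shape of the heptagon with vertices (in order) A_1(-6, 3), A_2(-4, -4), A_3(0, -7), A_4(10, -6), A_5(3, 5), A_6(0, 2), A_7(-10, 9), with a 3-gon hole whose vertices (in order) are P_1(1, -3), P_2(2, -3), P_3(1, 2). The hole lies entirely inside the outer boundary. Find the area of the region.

Outer boundary:
Apply the surveyor's formula: 2A = Σ (x_i·y_{i+1} − x_{i+1}·y_i), indices taken mod 7.
Σ = (36) + (28) + (70) + (68) + (6) + (20) + (24) = 252
Area = |Σ|/2 = 126.
Hole:
Cross-terms: 3, 7, -5  ⇒  Σ = 5
Area = |Σ|/2 = 2.5.
Net area = 126 − 2.5 = 123.5.

123.5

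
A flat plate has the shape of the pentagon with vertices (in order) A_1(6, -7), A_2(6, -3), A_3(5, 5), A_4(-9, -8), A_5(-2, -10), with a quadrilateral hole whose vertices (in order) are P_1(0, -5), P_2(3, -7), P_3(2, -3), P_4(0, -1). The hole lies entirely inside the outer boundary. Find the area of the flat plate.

Outer boundary:
Apply the shoelace formula: 2A = Σ (x_i·y_{i+1} − x_{i+1}·y_i), indices taken mod 5.
Σ = (24) + (45) + (5) + (74) + (74) = 222
Area = |Σ|/2 = 111.
Hole:
Apply the shoelace (surveyor's) formula: 2A = Σ (x_i·y_{i+1} − x_{i+1}·y_i), indices taken mod 4.
P_1→P_2: (0)(-7) − (3)(-5) = 15
P_2→P_3: (3)(-3) − (2)(-7) = 5
P_3→P_4: (2)(-1) − (0)(-3) = -2
P_4→P_1: (0)(-5) − (0)(-1) = 0
Σ = 18
Area = |Σ|/2 = 9.
Net area = 111 − 9 = 102.

102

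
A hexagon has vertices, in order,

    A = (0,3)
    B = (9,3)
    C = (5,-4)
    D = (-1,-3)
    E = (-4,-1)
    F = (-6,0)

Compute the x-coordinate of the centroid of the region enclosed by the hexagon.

Apply the shoelace (surveyor's) formula. First the cross-terms c_i = x_i·y_{i+1} − x_{i+1}·y_i:
  -27, -51, -19, -11, -6, -18  ⇒  2A = -132, A = -66.
Then Σ (x_i + x_{i+1})·c_i = -810, so x̄ = -810 / (6·(-66)) = 45/22.

45/22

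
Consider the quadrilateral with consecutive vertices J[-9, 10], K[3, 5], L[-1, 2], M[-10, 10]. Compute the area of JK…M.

Σ = (-75) + (11) + (10) + (-10) = -64
Area = |Σ|/2 = 32.

32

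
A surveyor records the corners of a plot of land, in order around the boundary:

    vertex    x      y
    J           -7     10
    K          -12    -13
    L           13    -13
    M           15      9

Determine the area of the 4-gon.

530.5

Apply the shoelace formula: 2A = Σ (x_i·y_{i+1} − x_{i+1}·y_i), indices taken mod 4.
J→K: (-7)(-13) − (-12)(10) = 211
K→L: (-12)(-13) − (13)(-13) = 325
L→M: (13)(9) − (15)(-13) = 312
M→J: (15)(10) − (-7)(9) = 213
Σ = 1061
Area = |Σ|/2 = 530.5.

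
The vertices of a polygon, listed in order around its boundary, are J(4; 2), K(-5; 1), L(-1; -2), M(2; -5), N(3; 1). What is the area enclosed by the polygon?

26.5

Apply the shoelace (surveyor's) formula: 2A = Σ (x_i·y_{i+1} − x_{i+1}·y_i), indices taken mod 5.
J→K: (4)(1) − (-5)(2) = 14
K→L: (-5)(-2) − (-1)(1) = 11
L→M: (-1)(-5) − (2)(-2) = 9
M→N: (2)(1) − (3)(-5) = 17
N→J: (3)(2) − (4)(1) = 2
Σ = 53
Area = |Σ|/2 = 26.5.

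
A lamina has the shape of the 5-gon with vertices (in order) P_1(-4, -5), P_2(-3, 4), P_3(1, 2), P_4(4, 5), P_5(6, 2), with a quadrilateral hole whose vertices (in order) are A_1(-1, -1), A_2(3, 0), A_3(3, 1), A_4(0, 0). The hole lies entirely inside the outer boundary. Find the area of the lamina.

41

Outer boundary:
Apply the shoelace (surveyor's) formula: 2A = Σ (x_i·y_{i+1} − x_{i+1}·y_i), indices taken mod 5.
Σ = (-31) + (-10) + (-3) + (-22) + (-22) = -88
Area = |Σ|/2 = 44.
Hole:
Cross-terms: 3, 3, 0, 0  ⇒  Σ = 6
Area = |Σ|/2 = 3.
Net area = 44 − 3 = 41.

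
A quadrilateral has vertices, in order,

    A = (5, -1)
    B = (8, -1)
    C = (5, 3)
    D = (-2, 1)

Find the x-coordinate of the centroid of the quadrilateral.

Apply the shoelace (surveyor's) formula. First the cross-terms c_i = x_i·y_{i+1} − x_{i+1}·y_i:
  3, 29, 11, -3  ⇒  2A = 40, A = 20.
Then Σ (x_i + x_{i+1})·c_i = 440, so x̄ = 440 / (6·20) = 11/3.

11/3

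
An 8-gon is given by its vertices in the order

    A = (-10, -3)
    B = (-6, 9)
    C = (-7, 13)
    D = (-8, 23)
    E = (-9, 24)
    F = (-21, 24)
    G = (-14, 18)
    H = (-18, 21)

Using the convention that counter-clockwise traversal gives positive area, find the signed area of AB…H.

187.5

Apply the surveyor's formula: 2A = Σ (x_i·y_{i+1} − x_{i+1}·y_i), indices taken mod 8.
A→B: (-10)(9) − (-6)(-3) = -108
B→C: (-6)(13) − (-7)(9) = -15
C→D: (-7)(23) − (-8)(13) = -57
D→E: (-8)(24) − (-9)(23) = 15
E→F: (-9)(24) − (-21)(24) = 288
F→G: (-21)(18) − (-14)(24) = -42
G→H: (-14)(21) − (-18)(18) = 30
H→A: (-18)(-3) − (-10)(21) = 264
Σ = 375
Signed area = Σ/2 = 187.5 (positive ⇒ counter-clockwise traversal).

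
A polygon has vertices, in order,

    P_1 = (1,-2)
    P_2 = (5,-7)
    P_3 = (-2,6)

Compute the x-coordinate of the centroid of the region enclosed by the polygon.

4/3

Apply the shoelace formula. First the cross-terms c_i = x_i·y_{i+1} − x_{i+1}·y_i:
  3, 16, -2  ⇒  2A = 17, A = 8.5.
Then Σ (x_i + x_{i+1})·c_i = 68, so x̄ = 68 / (6·8.5) = 4/3.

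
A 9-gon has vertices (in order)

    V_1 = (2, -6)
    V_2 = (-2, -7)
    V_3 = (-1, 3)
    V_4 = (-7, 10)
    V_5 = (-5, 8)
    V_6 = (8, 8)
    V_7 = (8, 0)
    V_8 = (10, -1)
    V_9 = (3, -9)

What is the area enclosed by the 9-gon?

Apply the shoelace formula: 2A = Σ (x_i·y_{i+1} − x_{i+1}·y_i), indices taken mod 9.
V_1→V_2: (2)(-7) − (-2)(-6) = -26
V_2→V_3: (-2)(3) − (-1)(-7) = -13
V_3→V_4: (-1)(10) − (-7)(3) = 11
V_4→V_5: (-7)(8) − (-5)(10) = -6
V_5→V_6: (-5)(8) − (8)(8) = -104
V_6→V_7: (8)(0) − (8)(8) = -64
V_7→V_8: (8)(-1) − (10)(0) = -8
V_8→V_9: (10)(-9) − (3)(-1) = -87
V_9→V_1: (3)(-6) − (2)(-9) = 0
Σ = -297
Area = |Σ|/2 = 148.5.

148.5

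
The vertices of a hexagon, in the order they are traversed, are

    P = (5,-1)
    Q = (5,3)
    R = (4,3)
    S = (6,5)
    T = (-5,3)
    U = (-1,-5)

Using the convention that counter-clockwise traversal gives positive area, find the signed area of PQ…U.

61

Apply the shoelace (surveyor's) formula: 2A = Σ (x_i·y_{i+1} − x_{i+1}·y_i), indices taken mod 6.
P→Q: (5)(3) − (5)(-1) = 20
Q→R: (5)(3) − (4)(3) = 3
R→S: (4)(5) − (6)(3) = 2
S→T: (6)(3) − (-5)(5) = 43
T→U: (-5)(-5) − (-1)(3) = 28
U→P: (-1)(-1) − (5)(-5) = 26
Σ = 122
Signed area = Σ/2 = 61 (positive ⇒ counter-clockwise traversal).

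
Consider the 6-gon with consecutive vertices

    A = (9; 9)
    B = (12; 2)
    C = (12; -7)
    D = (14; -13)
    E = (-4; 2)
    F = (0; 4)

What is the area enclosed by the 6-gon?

Apply the shoelace (surveyor's) formula: 2A = Σ (x_i·y_{i+1} − x_{i+1}·y_i), indices taken mod 6.
Σ = (-90) + (-108) + (-58) + (-24) + (-16) + (-36) = -332
Area = |Σ|/2 = 166.

166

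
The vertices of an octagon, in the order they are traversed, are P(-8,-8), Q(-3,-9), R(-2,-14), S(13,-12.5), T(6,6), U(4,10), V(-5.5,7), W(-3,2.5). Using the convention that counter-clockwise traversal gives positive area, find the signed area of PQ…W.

301.125

Cross-terms: 48, 24, 207, 153, 36, 83, 7.25, 44  ⇒  Σ = 602.25
Signed area = Σ/2 = 301.125 (positive ⇒ counter-clockwise traversal).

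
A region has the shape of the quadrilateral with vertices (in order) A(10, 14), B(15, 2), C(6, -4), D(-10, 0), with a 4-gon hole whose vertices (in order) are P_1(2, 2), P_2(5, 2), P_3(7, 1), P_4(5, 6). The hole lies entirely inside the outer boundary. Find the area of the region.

211

Outer boundary:
Apply Gauss's area formula: 2A = Σ (x_i·y_{i+1} − x_{i+1}·y_i), indices taken mod 4.
Cross-terms: -190, -72, -40, -140  ⇒  Σ = -442
Area = |Σ|/2 = 221.
Hole:
Σ = (-6) + (-9) + (37) + (-2) = 20
Area = |Σ|/2 = 10.
Net area = 221 − 10 = 211.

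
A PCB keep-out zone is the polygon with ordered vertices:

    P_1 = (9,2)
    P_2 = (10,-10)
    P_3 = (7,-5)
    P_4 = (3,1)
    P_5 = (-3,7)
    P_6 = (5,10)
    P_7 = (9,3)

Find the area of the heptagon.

Apply Gauss's area formula: 2A = Σ (x_i·y_{i+1} − x_{i+1}·y_i), indices taken mod 7.
Σ = (-110) + (20) + (22) + (24) + (-65) + (-75) + (-9) = -193
Area = |Σ|/2 = 96.5.

96.5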